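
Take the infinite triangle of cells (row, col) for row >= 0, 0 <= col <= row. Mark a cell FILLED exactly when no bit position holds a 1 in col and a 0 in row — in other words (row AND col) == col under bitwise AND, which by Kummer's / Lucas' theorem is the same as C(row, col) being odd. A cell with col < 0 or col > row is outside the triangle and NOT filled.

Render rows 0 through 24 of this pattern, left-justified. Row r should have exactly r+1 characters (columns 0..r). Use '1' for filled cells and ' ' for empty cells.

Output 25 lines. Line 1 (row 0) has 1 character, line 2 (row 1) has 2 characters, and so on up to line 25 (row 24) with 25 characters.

r0=0: 1
r1=1: 11
r2=10: 1 1
r3=11: 1111
r4=100: 1   1
r5=101: 11  11
r6=110: 1 1 1 1
r7=111: 11111111
r8=1000: 1       1
r9=1001: 11      11
r10=1010: 1 1     1 1
r11=1011: 1111    1111
r12=1100: 1   1   1   1
r13=1101: 11  11  11  11
r14=1110: 1 1 1 1 1 1 1 1
r15=1111: 1111111111111111
r16=10000: 1               1
r17=10001: 11              11
r18=10010: 1 1             1 1
r19=10011: 1111            1111
r20=10100: 1   1           1   1
r21=10101: 11  11          11  11
r22=10110: 1 1 1 1         1 1 1 1
r23=10111: 11111111        11111111
r24=11000: 1       1       1       1

Answer: 1
11
1 1
1111
1   1
11  11
1 1 1 1
11111111
1       1
11      11
1 1     1 1
1111    1111
1   1   1   1
11  11  11  11
1 1 1 1 1 1 1 1
1111111111111111
1               1
11              11
1 1             1 1
1111            1111
1   1           1   1
11  11          11  11
1 1 1 1         1 1 1 1
11111111        11111111
1       1       1       1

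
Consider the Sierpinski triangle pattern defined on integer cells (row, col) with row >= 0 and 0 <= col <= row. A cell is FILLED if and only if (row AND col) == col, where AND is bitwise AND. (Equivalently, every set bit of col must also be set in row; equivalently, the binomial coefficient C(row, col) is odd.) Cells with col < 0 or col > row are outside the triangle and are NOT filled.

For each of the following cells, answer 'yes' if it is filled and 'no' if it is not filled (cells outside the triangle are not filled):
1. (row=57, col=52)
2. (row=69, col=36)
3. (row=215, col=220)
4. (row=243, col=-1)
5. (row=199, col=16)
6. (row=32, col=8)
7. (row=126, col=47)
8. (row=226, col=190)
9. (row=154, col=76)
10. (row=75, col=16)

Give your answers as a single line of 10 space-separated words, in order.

Answer: no no no no no no no no no no

Derivation:
(57,52): row=0b111001, col=0b110100, row AND col = 0b110000 = 48; 48 != 52 -> empty
(69,36): row=0b1000101, col=0b100100, row AND col = 0b100 = 4; 4 != 36 -> empty
(215,220): col outside [0, 215] -> not filled
(243,-1): col outside [0, 243] -> not filled
(199,16): row=0b11000111, col=0b10000, row AND col = 0b0 = 0; 0 != 16 -> empty
(32,8): row=0b100000, col=0b1000, row AND col = 0b0 = 0; 0 != 8 -> empty
(126,47): row=0b1111110, col=0b101111, row AND col = 0b101110 = 46; 46 != 47 -> empty
(226,190): row=0b11100010, col=0b10111110, row AND col = 0b10100010 = 162; 162 != 190 -> empty
(154,76): row=0b10011010, col=0b1001100, row AND col = 0b1000 = 8; 8 != 76 -> empty
(75,16): row=0b1001011, col=0b10000, row AND col = 0b0 = 0; 0 != 16 -> empty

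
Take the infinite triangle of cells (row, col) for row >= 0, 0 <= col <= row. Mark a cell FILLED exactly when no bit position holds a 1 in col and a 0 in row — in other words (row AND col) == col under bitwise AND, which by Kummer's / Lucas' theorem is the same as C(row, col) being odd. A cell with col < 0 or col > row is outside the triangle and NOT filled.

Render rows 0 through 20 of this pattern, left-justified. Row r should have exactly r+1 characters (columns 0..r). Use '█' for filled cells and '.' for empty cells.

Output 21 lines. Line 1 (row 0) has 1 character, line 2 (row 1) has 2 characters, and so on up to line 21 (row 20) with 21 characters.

Answer: █
██
█.█
████
█...█
██..██
█.█.█.█
████████
█.......█
██......██
█.█.....█.█
████....████
█...█...█...█
██..██..██..██
█.█.█.█.█.█.█.█
████████████████
█...............█
██..............██
█.█.............█.█
████............████
█...█...........█...█

Derivation:
r0=0: █
r1=1: ██
r2=10: █.█
r3=11: ████
r4=100: █...█
r5=101: ██..██
r6=110: █.█.█.█
r7=111: ████████
r8=1000: █.......█
r9=1001: ██......██
r10=1010: █.█.....█.█
r11=1011: ████....████
r12=1100: █...█...█...█
r13=1101: ██..██..██..██
r14=1110: █.█.█.█.█.█.█.█
r15=1111: ████████████████
r16=10000: █...............█
r17=10001: ██..............██
r18=10010: █.█.............█.█
r19=10011: ████............████
r20=10100: █...█...........█...█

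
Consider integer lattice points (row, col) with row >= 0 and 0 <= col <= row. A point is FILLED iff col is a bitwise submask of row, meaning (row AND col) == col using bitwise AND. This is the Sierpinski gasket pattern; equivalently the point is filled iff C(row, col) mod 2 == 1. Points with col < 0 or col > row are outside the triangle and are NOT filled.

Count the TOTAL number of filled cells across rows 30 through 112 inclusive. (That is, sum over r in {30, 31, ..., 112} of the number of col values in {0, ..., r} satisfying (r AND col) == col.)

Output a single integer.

Answer: 1352

Derivation:
r30=11110 pc4: +16 =16
r31=11111 pc5: +32 =48
r32=100000 pc1: +2 =50
r33=100001 pc2: +4 =54
r34=100010 pc2: +4 =58
r35=100011 pc3: +8 =66
r36=100100 pc2: +4 =70
r37=100101 pc3: +8 =78
r38=100110 pc3: +8 =86
r39=100111 pc4: +16 =102
r40=101000 pc2: +4 =106
r41=101001 pc3: +8 =114
r42=101010 pc3: +8 =122
r43=101011 pc4: +16 =138
r44=101100 pc3: +8 =146
r45=101101 pc4: +16 =162
r46=101110 pc4: +16 =178
r47=101111 pc5: +32 =210
r48=110000 pc2: +4 =214
r49=110001 pc3: +8 =222
r50=110010 pc3: +8 =230
r51=110011 pc4: +16 =246
r52=110100 pc3: +8 =254
r53=110101 pc4: +16 =270
r54=110110 pc4: +16 =286
r55=110111 pc5: +32 =318
r56=111000 pc3: +8 =326
r57=111001 pc4: +16 =342
r58=111010 pc4: +16 =358
r59=111011 pc5: +32 =390
r60=111100 pc4: +16 =406
r61=111101 pc5: +32 =438
r62=111110 pc5: +32 =470
r63=111111 pc6: +64 =534
r64=1000000 pc1: +2 =536
r65=1000001 pc2: +4 =540
r66=1000010 pc2: +4 =544
r67=1000011 pc3: +8 =552
r68=1000100 pc2: +4 =556
r69=1000101 pc3: +8 =564
r70=1000110 pc3: +8 =572
r71=1000111 pc4: +16 =588
r72=1001000 pc2: +4 =592
r73=1001001 pc3: +8 =600
r74=1001010 pc3: +8 =608
r75=1001011 pc4: +16 =624
r76=1001100 pc3: +8 =632
r77=1001101 pc4: +16 =648
r78=1001110 pc4: +16 =664
r79=1001111 pc5: +32 =696
r80=1010000 pc2: +4 =700
r81=1010001 pc3: +8 =708
r82=1010010 pc3: +8 =716
r83=1010011 pc4: +16 =732
r84=1010100 pc3: +8 =740
r85=1010101 pc4: +16 =756
r86=1010110 pc4: +16 =772
r87=1010111 pc5: +32 =804
r88=1011000 pc3: +8 =812
r89=1011001 pc4: +16 =828
r90=1011010 pc4: +16 =844
r91=1011011 pc5: +32 =876
r92=1011100 pc4: +16 =892
r93=1011101 pc5: +32 =924
r94=1011110 pc5: +32 =956
r95=1011111 pc6: +64 =1020
r96=1100000 pc2: +4 =1024
r97=1100001 pc3: +8 =1032
r98=1100010 pc3: +8 =1040
r99=1100011 pc4: +16 =1056
r100=1100100 pc3: +8 =1064
r101=1100101 pc4: +16 =1080
r102=1100110 pc4: +16 =1096
r103=1100111 pc5: +32 =1128
r104=1101000 pc3: +8 =1136
r105=1101001 pc4: +16 =1152
r106=1101010 pc4: +16 =1168
r107=1101011 pc5: +32 =1200
r108=1101100 pc4: +16 =1216
r109=1101101 pc5: +32 =1248
r110=1101110 pc5: +32 =1280
r111=1101111 pc6: +64 =1344
r112=1110000 pc3: +8 =1352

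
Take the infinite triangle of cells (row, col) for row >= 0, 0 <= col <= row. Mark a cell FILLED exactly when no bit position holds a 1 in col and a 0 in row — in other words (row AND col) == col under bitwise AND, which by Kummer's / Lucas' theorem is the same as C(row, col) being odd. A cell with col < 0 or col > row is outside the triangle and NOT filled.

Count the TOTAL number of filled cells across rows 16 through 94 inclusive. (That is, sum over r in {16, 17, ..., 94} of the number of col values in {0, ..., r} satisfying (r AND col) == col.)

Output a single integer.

Answer: 1070

Derivation:
r16=10000 pc1: +2 =2
r17=10001 pc2: +4 =6
r18=10010 pc2: +4 =10
r19=10011 pc3: +8 =18
r20=10100 pc2: +4 =22
r21=10101 pc3: +8 =30
r22=10110 pc3: +8 =38
r23=10111 pc4: +16 =54
r24=11000 pc2: +4 =58
r25=11001 pc3: +8 =66
r26=11010 pc3: +8 =74
r27=11011 pc4: +16 =90
r28=11100 pc3: +8 =98
r29=11101 pc4: +16 =114
r30=11110 pc4: +16 =130
r31=11111 pc5: +32 =162
r32=100000 pc1: +2 =164
r33=100001 pc2: +4 =168
r34=100010 pc2: +4 =172
r35=100011 pc3: +8 =180
r36=100100 pc2: +4 =184
r37=100101 pc3: +8 =192
r38=100110 pc3: +8 =200
r39=100111 pc4: +16 =216
r40=101000 pc2: +4 =220
r41=101001 pc3: +8 =228
r42=101010 pc3: +8 =236
r43=101011 pc4: +16 =252
r44=101100 pc3: +8 =260
r45=101101 pc4: +16 =276
r46=101110 pc4: +16 =292
r47=101111 pc5: +32 =324
r48=110000 pc2: +4 =328
r49=110001 pc3: +8 =336
r50=110010 pc3: +8 =344
r51=110011 pc4: +16 =360
r52=110100 pc3: +8 =368
r53=110101 pc4: +16 =384
r54=110110 pc4: +16 =400
r55=110111 pc5: +32 =432
r56=111000 pc3: +8 =440
r57=111001 pc4: +16 =456
r58=111010 pc4: +16 =472
r59=111011 pc5: +32 =504
r60=111100 pc4: +16 =520
r61=111101 pc5: +32 =552
r62=111110 pc5: +32 =584
r63=111111 pc6: +64 =648
r64=1000000 pc1: +2 =650
r65=1000001 pc2: +4 =654
r66=1000010 pc2: +4 =658
r67=1000011 pc3: +8 =666
r68=1000100 pc2: +4 =670
r69=1000101 pc3: +8 =678
r70=1000110 pc3: +8 =686
r71=1000111 pc4: +16 =702
r72=1001000 pc2: +4 =706
r73=1001001 pc3: +8 =714
r74=1001010 pc3: +8 =722
r75=1001011 pc4: +16 =738
r76=1001100 pc3: +8 =746
r77=1001101 pc4: +16 =762
r78=1001110 pc4: +16 =778
r79=1001111 pc5: +32 =810
r80=1010000 pc2: +4 =814
r81=1010001 pc3: +8 =822
r82=1010010 pc3: +8 =830
r83=1010011 pc4: +16 =846
r84=1010100 pc3: +8 =854
r85=1010101 pc4: +16 =870
r86=1010110 pc4: +16 =886
r87=1010111 pc5: +32 =918
r88=1011000 pc3: +8 =926
r89=1011001 pc4: +16 =942
r90=1011010 pc4: +16 =958
r91=1011011 pc5: +32 =990
r92=1011100 pc4: +16 =1006
r93=1011101 pc5: +32 =1038
r94=1011110 pc5: +32 =1070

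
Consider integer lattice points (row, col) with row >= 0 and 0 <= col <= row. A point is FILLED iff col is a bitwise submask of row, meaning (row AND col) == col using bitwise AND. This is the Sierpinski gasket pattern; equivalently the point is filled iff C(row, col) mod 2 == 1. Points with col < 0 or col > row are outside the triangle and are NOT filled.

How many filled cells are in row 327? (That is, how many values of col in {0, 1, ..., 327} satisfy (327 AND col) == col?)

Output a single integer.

Answer: 32

Derivation:
327 in binary = 101000111
popcount(327) = number of 1-bits in 101000111 = 5
A col c satisfies (327 AND c) == c iff every set bit of c is also set in 327; each of the 5 set bits of 327 can independently be on or off in c.
count = 2^5 = 32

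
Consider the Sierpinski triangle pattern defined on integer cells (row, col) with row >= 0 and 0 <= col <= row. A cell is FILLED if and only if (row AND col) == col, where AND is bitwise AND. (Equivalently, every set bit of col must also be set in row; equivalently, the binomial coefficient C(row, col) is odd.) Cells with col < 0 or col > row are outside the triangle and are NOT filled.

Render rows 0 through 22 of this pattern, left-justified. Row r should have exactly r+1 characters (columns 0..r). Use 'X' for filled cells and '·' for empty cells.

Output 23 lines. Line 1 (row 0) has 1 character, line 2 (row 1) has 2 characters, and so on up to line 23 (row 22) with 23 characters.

Answer: X
XX
X·X
XXXX
X···X
XX··XX
X·X·X·X
XXXXXXXX
X·······X
XX······XX
X·X·····X·X
XXXX····XXXX
X···X···X···X
XX··XX··XX··XX
X·X·X·X·X·X·X·X
XXXXXXXXXXXXXXXX
X···············X
XX··············XX
X·X·············X·X
XXXX············XXXX
X···X···········X···X
XX··XX··········XX··XX
X·X·X·X·········X·X·X·X

Derivation:
r0=0: X
r1=1: XX
r2=10: X·X
r3=11: XXXX
r4=100: X···X
r5=101: XX··XX
r6=110: X·X·X·X
r7=111: XXXXXXXX
r8=1000: X·······X
r9=1001: XX······XX
r10=1010: X·X·····X·X
r11=1011: XXXX····XXXX
r12=1100: X···X···X···X
r13=1101: XX··XX··XX··XX
r14=1110: X·X·X·X·X·X·X·X
r15=1111: XXXXXXXXXXXXXXXX
r16=10000: X···············X
r17=10001: XX··············XX
r18=10010: X·X·············X·X
r19=10011: XXXX············XXXX
r20=10100: X···X···········X···X
r21=10101: XX··XX··········XX··XX
r22=10110: X·X·X·X·········X·X·X·X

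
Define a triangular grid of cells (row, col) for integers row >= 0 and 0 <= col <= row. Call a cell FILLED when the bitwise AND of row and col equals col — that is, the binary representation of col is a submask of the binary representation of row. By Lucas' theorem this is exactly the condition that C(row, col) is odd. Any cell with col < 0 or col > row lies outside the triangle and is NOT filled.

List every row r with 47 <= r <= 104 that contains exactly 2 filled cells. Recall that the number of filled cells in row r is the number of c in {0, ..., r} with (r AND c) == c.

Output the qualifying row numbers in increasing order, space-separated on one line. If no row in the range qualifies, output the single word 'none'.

Answer: 64

Derivation:
Row r has 2^popcount(r) filled cells, so we need popcount(r) = log2(2) = 1.
Scan r = 47..104 and keep those with exactly 1 one-bits:
r=47=101111 popcount=5 -> skip
r=48=110000 popcount=2 -> skip
r=49=110001 popcount=3 -> skip
r=50=110010 popcount=3 -> skip
r=51=110011 popcount=4 -> skip
r=52=110100 popcount=3 -> skip
r=53=110101 popcount=4 -> skip
r=54=110110 popcount=4 -> skip
r=55=110111 popcount=5 -> skip
r=56=111000 popcount=3 -> skip
r=57=111001 popcount=4 -> skip
r=58=111010 popcount=4 -> skip
r=59=111011 popcount=5 -> skip
r=60=111100 popcount=4 -> skip
r=61=111101 popcount=5 -> skip
r=62=111110 popcount=5 -> skip
r=63=111111 popcount=6 -> skip
r=64=1000000 popcount=1 -> KEEP
r=65=1000001 popcount=2 -> skip
r=66=1000010 popcount=2 -> skip
r=67=1000011 popcount=3 -> skip
r=68=1000100 popcount=2 -> skip
r=69=1000101 popcount=3 -> skip
r=70=1000110 popcount=3 -> skip
r=71=1000111 popcount=4 -> skip
r=72=1001000 popcount=2 -> skip
r=73=1001001 popcount=3 -> skip
r=74=1001010 popcount=3 -> skip
r=75=1001011 popcount=4 -> skip
r=76=1001100 popcount=3 -> skip
r=77=1001101 popcount=4 -> skip
r=78=1001110 popcount=4 -> skip
r=79=1001111 popcount=5 -> skip
r=80=1010000 popcount=2 -> skip
r=81=1010001 popcount=3 -> skip
r=82=1010010 popcount=3 -> skip
r=83=1010011 popcount=4 -> skip
r=84=1010100 popcount=3 -> skip
r=85=1010101 popcount=4 -> skip
r=86=1010110 popcount=4 -> skip
r=87=1010111 popcount=5 -> skip
r=88=1011000 popcount=3 -> skip
r=89=1011001 popcount=4 -> skip
r=90=1011010 popcount=4 -> skip
r=91=1011011 popcount=5 -> skip
r=92=1011100 popcount=4 -> skip
r=93=1011101 popcount=5 -> skip
r=94=1011110 popcount=5 -> skip
r=95=1011111 popcount=6 -> skip
r=96=1100000 popcount=2 -> skip
r=97=1100001 popcount=3 -> skip
r=98=1100010 popcount=3 -> skip
r=99=1100011 popcount=4 -> skip
r=100=1100100 popcount=3 -> skip
r=101=1100101 popcount=4 -> skip
r=102=1100110 popcount=4 -> skip
r=103=1100111 popcount=5 -> skip
r=104=1101000 popcount=3 -> skip
Kept rows: 64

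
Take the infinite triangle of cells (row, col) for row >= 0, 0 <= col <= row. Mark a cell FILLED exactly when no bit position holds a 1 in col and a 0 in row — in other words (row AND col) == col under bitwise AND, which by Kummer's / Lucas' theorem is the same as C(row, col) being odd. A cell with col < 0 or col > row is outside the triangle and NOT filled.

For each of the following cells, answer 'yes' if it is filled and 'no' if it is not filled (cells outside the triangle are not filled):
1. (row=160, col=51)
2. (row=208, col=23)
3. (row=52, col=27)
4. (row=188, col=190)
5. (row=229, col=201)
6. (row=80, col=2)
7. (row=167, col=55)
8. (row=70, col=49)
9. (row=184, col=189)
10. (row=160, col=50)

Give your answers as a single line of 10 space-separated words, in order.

Answer: no no no no no no no no no no

Derivation:
(160,51): row=0b10100000, col=0b110011, row AND col = 0b100000 = 32; 32 != 51 -> empty
(208,23): row=0b11010000, col=0b10111, row AND col = 0b10000 = 16; 16 != 23 -> empty
(52,27): row=0b110100, col=0b11011, row AND col = 0b10000 = 16; 16 != 27 -> empty
(188,190): col outside [0, 188] -> not filled
(229,201): row=0b11100101, col=0b11001001, row AND col = 0b11000001 = 193; 193 != 201 -> empty
(80,2): row=0b1010000, col=0b10, row AND col = 0b0 = 0; 0 != 2 -> empty
(167,55): row=0b10100111, col=0b110111, row AND col = 0b100111 = 39; 39 != 55 -> empty
(70,49): row=0b1000110, col=0b110001, row AND col = 0b0 = 0; 0 != 49 -> empty
(184,189): col outside [0, 184] -> not filled
(160,50): row=0b10100000, col=0b110010, row AND col = 0b100000 = 32; 32 != 50 -> empty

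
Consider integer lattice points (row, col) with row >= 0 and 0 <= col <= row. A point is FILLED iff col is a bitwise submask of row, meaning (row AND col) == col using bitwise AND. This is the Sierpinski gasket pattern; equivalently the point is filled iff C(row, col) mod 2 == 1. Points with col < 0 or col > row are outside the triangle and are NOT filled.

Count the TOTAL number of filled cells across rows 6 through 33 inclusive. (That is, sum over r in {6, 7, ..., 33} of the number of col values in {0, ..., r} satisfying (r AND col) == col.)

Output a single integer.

r6=110 pc2: +4 =4
r7=111 pc3: +8 =12
r8=1000 pc1: +2 =14
r9=1001 pc2: +4 =18
r10=1010 pc2: +4 =22
r11=1011 pc3: +8 =30
r12=1100 pc2: +4 =34
r13=1101 pc3: +8 =42
r14=1110 pc3: +8 =50
r15=1111 pc4: +16 =66
r16=10000 pc1: +2 =68
r17=10001 pc2: +4 =72
r18=10010 pc2: +4 =76
r19=10011 pc3: +8 =84
r20=10100 pc2: +4 =88
r21=10101 pc3: +8 =96
r22=10110 pc3: +8 =104
r23=10111 pc4: +16 =120
r24=11000 pc2: +4 =124
r25=11001 pc3: +8 =132
r26=11010 pc3: +8 =140
r27=11011 pc4: +16 =156
r28=11100 pc3: +8 =164
r29=11101 pc4: +16 =180
r30=11110 pc4: +16 =196
r31=11111 pc5: +32 =228
r32=100000 pc1: +2 =230
r33=100001 pc2: +4 =234

Answer: 234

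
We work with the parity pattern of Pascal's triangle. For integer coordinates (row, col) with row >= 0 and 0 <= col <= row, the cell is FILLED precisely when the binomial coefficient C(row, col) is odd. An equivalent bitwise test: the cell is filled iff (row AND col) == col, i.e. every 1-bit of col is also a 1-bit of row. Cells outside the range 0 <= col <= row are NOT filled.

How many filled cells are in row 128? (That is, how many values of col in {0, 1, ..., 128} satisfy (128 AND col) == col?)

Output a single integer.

Answer: 2

Derivation:
128 in binary = 10000000
popcount(128) = number of 1-bits in 10000000 = 1
A col c satisfies (128 AND c) == c iff every set bit of c is also set in 128; each of the 1 set bits of 128 can independently be on or off in c.
count = 2^1 = 2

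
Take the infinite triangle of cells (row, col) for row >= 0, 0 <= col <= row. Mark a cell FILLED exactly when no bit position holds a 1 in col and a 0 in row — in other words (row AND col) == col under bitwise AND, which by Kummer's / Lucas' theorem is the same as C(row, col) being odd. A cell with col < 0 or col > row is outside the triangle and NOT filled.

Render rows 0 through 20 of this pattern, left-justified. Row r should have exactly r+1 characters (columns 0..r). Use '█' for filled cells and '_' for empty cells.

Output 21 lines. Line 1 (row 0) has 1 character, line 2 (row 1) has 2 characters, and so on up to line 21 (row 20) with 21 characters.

Answer: █
██
█_█
████
█___█
██__██
█_█_█_█
████████
█_______█
██______██
█_█_____█_█
████____████
█___█___█___█
██__██__██__██
█_█_█_█_█_█_█_█
████████████████
█_______________█
██______________██
█_█_____________█_█
████____________████
█___█___________█___█

Derivation:
r0=0: █
r1=1: ██
r2=10: █_█
r3=11: ████
r4=100: █___█
r5=101: ██__██
r6=110: █_█_█_█
r7=111: ████████
r8=1000: █_______█
r9=1001: ██______██
r10=1010: █_█_____█_█
r11=1011: ████____████
r12=1100: █___█___█___█
r13=1101: ██__██__██__██
r14=1110: █_█_█_█_█_█_█_█
r15=1111: ████████████████
r16=10000: █_______________█
r17=10001: ██______________██
r18=10010: █_█_____________█_█
r19=10011: ████____________████
r20=10100: █___█___________█___█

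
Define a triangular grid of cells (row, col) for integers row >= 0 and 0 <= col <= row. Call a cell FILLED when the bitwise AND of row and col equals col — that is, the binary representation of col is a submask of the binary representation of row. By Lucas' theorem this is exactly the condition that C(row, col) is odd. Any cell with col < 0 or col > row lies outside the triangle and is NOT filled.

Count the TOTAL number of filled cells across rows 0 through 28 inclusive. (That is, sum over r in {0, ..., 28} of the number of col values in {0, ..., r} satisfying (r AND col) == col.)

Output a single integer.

r0=0 pc0: +1 =1
r1=1 pc1: +2 =3
r2=10 pc1: +2 =5
r3=11 pc2: +4 =9
r4=100 pc1: +2 =11
r5=101 pc2: +4 =15
r6=110 pc2: +4 =19
r7=111 pc3: +8 =27
r8=1000 pc1: +2 =29
r9=1001 pc2: +4 =33
r10=1010 pc2: +4 =37
r11=1011 pc3: +8 =45
r12=1100 pc2: +4 =49
r13=1101 pc3: +8 =57
r14=1110 pc3: +8 =65
r15=1111 pc4: +16 =81
r16=10000 pc1: +2 =83
r17=10001 pc2: +4 =87
r18=10010 pc2: +4 =91
r19=10011 pc3: +8 =99
r20=10100 pc2: +4 =103
r21=10101 pc3: +8 =111
r22=10110 pc3: +8 =119
r23=10111 pc4: +16 =135
r24=11000 pc2: +4 =139
r25=11001 pc3: +8 =147
r26=11010 pc3: +8 =155
r27=11011 pc4: +16 =171
r28=11100 pc3: +8 =179

Answer: 179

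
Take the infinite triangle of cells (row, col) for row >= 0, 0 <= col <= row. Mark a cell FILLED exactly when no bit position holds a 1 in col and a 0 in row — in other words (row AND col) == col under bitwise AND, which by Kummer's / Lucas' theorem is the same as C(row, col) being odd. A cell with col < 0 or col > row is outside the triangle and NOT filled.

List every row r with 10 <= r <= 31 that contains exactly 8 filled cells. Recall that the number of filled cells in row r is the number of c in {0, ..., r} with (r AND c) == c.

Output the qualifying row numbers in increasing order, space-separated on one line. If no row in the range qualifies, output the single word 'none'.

Answer: 11 13 14 19 21 22 25 26 28

Derivation:
Row r has 2^popcount(r) filled cells, so we need popcount(r) = log2(8) = 3.
Scan r = 10..31 and keep those with exactly 3 one-bits:
r=10=1010 popcount=2 -> skip
r=11=1011 popcount=3 -> KEEP
r=12=1100 popcount=2 -> skip
r=13=1101 popcount=3 -> KEEP
r=14=1110 popcount=3 -> KEEP
r=15=1111 popcount=4 -> skip
r=16=10000 popcount=1 -> skip
r=17=10001 popcount=2 -> skip
r=18=10010 popcount=2 -> skip
r=19=10011 popcount=3 -> KEEP
r=20=10100 popcount=2 -> skip
r=21=10101 popcount=3 -> KEEP
r=22=10110 popcount=3 -> KEEP
r=23=10111 popcount=4 -> skip
r=24=11000 popcount=2 -> skip
r=25=11001 popcount=3 -> KEEP
r=26=11010 popcount=3 -> KEEP
r=27=11011 popcount=4 -> skip
r=28=11100 popcount=3 -> KEEP
r=29=11101 popcount=4 -> skip
r=30=11110 popcount=4 -> skip
r=31=11111 popcount=5 -> skip
Kept rows: 11 13 14 19 21 22 25 26 28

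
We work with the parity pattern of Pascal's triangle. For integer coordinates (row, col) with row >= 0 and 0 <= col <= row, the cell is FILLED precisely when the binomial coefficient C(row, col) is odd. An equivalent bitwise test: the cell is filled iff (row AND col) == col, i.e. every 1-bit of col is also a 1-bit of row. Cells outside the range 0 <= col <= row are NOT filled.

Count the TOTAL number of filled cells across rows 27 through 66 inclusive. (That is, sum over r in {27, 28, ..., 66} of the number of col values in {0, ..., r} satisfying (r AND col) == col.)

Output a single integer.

r27=11011 pc4: +16 =16
r28=11100 pc3: +8 =24
r29=11101 pc4: +16 =40
r30=11110 pc4: +16 =56
r31=11111 pc5: +32 =88
r32=100000 pc1: +2 =90
r33=100001 pc2: +4 =94
r34=100010 pc2: +4 =98
r35=100011 pc3: +8 =106
r36=100100 pc2: +4 =110
r37=100101 pc3: +8 =118
r38=100110 pc3: +8 =126
r39=100111 pc4: +16 =142
r40=101000 pc2: +4 =146
r41=101001 pc3: +8 =154
r42=101010 pc3: +8 =162
r43=101011 pc4: +16 =178
r44=101100 pc3: +8 =186
r45=101101 pc4: +16 =202
r46=101110 pc4: +16 =218
r47=101111 pc5: +32 =250
r48=110000 pc2: +4 =254
r49=110001 pc3: +8 =262
r50=110010 pc3: +8 =270
r51=110011 pc4: +16 =286
r52=110100 pc3: +8 =294
r53=110101 pc4: +16 =310
r54=110110 pc4: +16 =326
r55=110111 pc5: +32 =358
r56=111000 pc3: +8 =366
r57=111001 pc4: +16 =382
r58=111010 pc4: +16 =398
r59=111011 pc5: +32 =430
r60=111100 pc4: +16 =446
r61=111101 pc5: +32 =478
r62=111110 pc5: +32 =510
r63=111111 pc6: +64 =574
r64=1000000 pc1: +2 =576
r65=1000001 pc2: +4 =580
r66=1000010 pc2: +4 =584

Answer: 584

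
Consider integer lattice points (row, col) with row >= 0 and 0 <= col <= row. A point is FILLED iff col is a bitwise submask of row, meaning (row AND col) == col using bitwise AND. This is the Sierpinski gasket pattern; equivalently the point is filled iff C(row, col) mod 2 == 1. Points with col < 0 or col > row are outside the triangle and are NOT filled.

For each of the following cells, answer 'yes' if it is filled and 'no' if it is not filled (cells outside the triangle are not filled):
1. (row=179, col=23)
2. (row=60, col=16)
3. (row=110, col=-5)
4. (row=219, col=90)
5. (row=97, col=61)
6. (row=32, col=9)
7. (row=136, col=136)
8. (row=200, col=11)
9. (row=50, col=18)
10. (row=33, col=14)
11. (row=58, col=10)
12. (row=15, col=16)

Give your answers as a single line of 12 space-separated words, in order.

(179,23): row=0b10110011, col=0b10111, row AND col = 0b10011 = 19; 19 != 23 -> empty
(60,16): row=0b111100, col=0b10000, row AND col = 0b10000 = 16; 16 == 16 -> filled
(110,-5): col outside [0, 110] -> not filled
(219,90): row=0b11011011, col=0b1011010, row AND col = 0b1011010 = 90; 90 == 90 -> filled
(97,61): row=0b1100001, col=0b111101, row AND col = 0b100001 = 33; 33 != 61 -> empty
(32,9): row=0b100000, col=0b1001, row AND col = 0b0 = 0; 0 != 9 -> empty
(136,136): row=0b10001000, col=0b10001000, row AND col = 0b10001000 = 136; 136 == 136 -> filled
(200,11): row=0b11001000, col=0b1011, row AND col = 0b1000 = 8; 8 != 11 -> empty
(50,18): row=0b110010, col=0b10010, row AND col = 0b10010 = 18; 18 == 18 -> filled
(33,14): row=0b100001, col=0b1110, row AND col = 0b0 = 0; 0 != 14 -> empty
(58,10): row=0b111010, col=0b1010, row AND col = 0b1010 = 10; 10 == 10 -> filled
(15,16): col outside [0, 15] -> not filled

Answer: no yes no yes no no yes no yes no yes no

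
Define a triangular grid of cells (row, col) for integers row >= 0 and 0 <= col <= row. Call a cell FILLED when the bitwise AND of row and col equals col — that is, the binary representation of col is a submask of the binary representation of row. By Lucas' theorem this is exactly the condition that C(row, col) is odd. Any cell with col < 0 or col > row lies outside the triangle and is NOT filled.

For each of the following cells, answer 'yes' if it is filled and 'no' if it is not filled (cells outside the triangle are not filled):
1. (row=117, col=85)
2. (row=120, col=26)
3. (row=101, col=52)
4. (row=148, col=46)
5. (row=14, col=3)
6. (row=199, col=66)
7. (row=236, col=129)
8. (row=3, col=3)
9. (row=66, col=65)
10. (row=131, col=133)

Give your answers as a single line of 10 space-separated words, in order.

Answer: yes no no no no yes no yes no no

Derivation:
(117,85): row=0b1110101, col=0b1010101, row AND col = 0b1010101 = 85; 85 == 85 -> filled
(120,26): row=0b1111000, col=0b11010, row AND col = 0b11000 = 24; 24 != 26 -> empty
(101,52): row=0b1100101, col=0b110100, row AND col = 0b100100 = 36; 36 != 52 -> empty
(148,46): row=0b10010100, col=0b101110, row AND col = 0b100 = 4; 4 != 46 -> empty
(14,3): row=0b1110, col=0b11, row AND col = 0b10 = 2; 2 != 3 -> empty
(199,66): row=0b11000111, col=0b1000010, row AND col = 0b1000010 = 66; 66 == 66 -> filled
(236,129): row=0b11101100, col=0b10000001, row AND col = 0b10000000 = 128; 128 != 129 -> empty
(3,3): row=0b11, col=0b11, row AND col = 0b11 = 3; 3 == 3 -> filled
(66,65): row=0b1000010, col=0b1000001, row AND col = 0b1000000 = 64; 64 != 65 -> empty
(131,133): col outside [0, 131] -> not filled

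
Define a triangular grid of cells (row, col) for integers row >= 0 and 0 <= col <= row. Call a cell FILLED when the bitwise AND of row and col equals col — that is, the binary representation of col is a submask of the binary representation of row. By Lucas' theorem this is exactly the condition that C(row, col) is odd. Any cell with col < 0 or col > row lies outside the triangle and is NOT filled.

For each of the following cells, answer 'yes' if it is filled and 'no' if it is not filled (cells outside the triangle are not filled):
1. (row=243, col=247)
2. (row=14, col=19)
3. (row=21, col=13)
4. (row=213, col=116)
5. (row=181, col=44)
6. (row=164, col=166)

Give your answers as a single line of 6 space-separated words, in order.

(243,247): col outside [0, 243] -> not filled
(14,19): col outside [0, 14] -> not filled
(21,13): row=0b10101, col=0b1101, row AND col = 0b101 = 5; 5 != 13 -> empty
(213,116): row=0b11010101, col=0b1110100, row AND col = 0b1010100 = 84; 84 != 116 -> empty
(181,44): row=0b10110101, col=0b101100, row AND col = 0b100100 = 36; 36 != 44 -> empty
(164,166): col outside [0, 164] -> not filled

Answer: no no no no no no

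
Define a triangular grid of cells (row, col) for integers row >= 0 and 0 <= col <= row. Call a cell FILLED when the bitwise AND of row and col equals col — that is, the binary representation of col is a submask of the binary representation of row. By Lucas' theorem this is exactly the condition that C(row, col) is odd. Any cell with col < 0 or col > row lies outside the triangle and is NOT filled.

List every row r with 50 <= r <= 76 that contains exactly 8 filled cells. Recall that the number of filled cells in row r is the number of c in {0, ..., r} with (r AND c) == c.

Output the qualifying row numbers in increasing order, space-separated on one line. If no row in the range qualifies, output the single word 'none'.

Row r has 2^popcount(r) filled cells, so we need popcount(r) = log2(8) = 3.
Scan r = 50..76 and keep those with exactly 3 one-bits:
r=50=110010 popcount=3 -> KEEP
r=51=110011 popcount=4 -> skip
r=52=110100 popcount=3 -> KEEP
r=53=110101 popcount=4 -> skip
r=54=110110 popcount=4 -> skip
r=55=110111 popcount=5 -> skip
r=56=111000 popcount=3 -> KEEP
r=57=111001 popcount=4 -> skip
r=58=111010 popcount=4 -> skip
r=59=111011 popcount=5 -> skip
r=60=111100 popcount=4 -> skip
r=61=111101 popcount=5 -> skip
r=62=111110 popcount=5 -> skip
r=63=111111 popcount=6 -> skip
r=64=1000000 popcount=1 -> skip
r=65=1000001 popcount=2 -> skip
r=66=1000010 popcount=2 -> skip
r=67=1000011 popcount=3 -> KEEP
r=68=1000100 popcount=2 -> skip
r=69=1000101 popcount=3 -> KEEP
r=70=1000110 popcount=3 -> KEEP
r=71=1000111 popcount=4 -> skip
r=72=1001000 popcount=2 -> skip
r=73=1001001 popcount=3 -> KEEP
r=74=1001010 popcount=3 -> KEEP
r=75=1001011 popcount=4 -> skip
r=76=1001100 popcount=3 -> KEEP
Kept rows: 50 52 56 67 69 70 73 74 76

Answer: 50 52 56 67 69 70 73 74 76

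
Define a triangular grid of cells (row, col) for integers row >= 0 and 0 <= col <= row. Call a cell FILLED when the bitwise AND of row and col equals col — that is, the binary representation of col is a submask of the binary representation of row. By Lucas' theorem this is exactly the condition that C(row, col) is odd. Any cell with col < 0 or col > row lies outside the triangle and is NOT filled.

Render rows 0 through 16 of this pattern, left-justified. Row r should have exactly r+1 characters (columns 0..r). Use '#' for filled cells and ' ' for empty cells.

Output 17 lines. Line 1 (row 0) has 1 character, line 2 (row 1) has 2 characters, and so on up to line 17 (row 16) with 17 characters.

r0=0: #
r1=1: ##
r2=10: # #
r3=11: ####
r4=100: #   #
r5=101: ##  ##
r6=110: # # # #
r7=111: ########
r8=1000: #       #
r9=1001: ##      ##
r10=1010: # #     # #
r11=1011: ####    ####
r12=1100: #   #   #   #
r13=1101: ##  ##  ##  ##
r14=1110: # # # # # # # #
r15=1111: ################
r16=10000: #               #

Answer: #
##
# #
####
#   #
##  ##
# # # #
########
#       #
##      ##
# #     # #
####    ####
#   #   #   #
##  ##  ##  ##
# # # # # # # #
################
#               #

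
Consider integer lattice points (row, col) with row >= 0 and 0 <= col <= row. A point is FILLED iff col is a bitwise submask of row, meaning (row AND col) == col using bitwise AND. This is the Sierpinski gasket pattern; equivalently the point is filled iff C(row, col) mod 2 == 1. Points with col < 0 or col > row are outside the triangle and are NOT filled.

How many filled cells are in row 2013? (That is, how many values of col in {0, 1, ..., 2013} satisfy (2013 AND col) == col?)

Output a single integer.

2013 in binary = 11111011101
popcount(2013) = number of 1-bits in 11111011101 = 9
A col c satisfies (2013 AND c) == c iff every set bit of c is also set in 2013; each of the 9 set bits of 2013 can independently be on or off in c.
count = 2^9 = 512

Answer: 512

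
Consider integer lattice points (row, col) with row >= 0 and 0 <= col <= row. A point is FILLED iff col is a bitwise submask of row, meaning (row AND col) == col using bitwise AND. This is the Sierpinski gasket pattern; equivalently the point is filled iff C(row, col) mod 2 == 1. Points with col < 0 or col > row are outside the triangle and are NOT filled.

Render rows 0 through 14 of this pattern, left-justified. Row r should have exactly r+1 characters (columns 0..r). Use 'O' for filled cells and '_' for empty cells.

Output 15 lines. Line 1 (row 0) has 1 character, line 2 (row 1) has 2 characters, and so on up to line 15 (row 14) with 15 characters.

r0=0: O
r1=1: OO
r2=10: O_O
r3=11: OOOO
r4=100: O___O
r5=101: OO__OO
r6=110: O_O_O_O
r7=111: OOOOOOOO
r8=1000: O_______O
r9=1001: OO______OO
r10=1010: O_O_____O_O
r11=1011: OOOO____OOOO
r12=1100: O___O___O___O
r13=1101: OO__OO__OO__OO
r14=1110: O_O_O_O_O_O_O_O

Answer: O
OO
O_O
OOOO
O___O
OO__OO
O_O_O_O
OOOOOOOO
O_______O
OO______OO
O_O_____O_O
OOOO____OOOO
O___O___O___O
OO__OO__OO__OO
O_O_O_O_O_O_O_O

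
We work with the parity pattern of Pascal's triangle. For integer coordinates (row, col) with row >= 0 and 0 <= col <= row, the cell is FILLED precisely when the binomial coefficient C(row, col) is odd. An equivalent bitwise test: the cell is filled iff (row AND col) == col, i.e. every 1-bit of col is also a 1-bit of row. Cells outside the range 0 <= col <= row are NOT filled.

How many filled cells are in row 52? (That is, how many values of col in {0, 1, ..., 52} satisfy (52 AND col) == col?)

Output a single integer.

Answer: 8

Derivation:
52 in binary = 110100
popcount(52) = number of 1-bits in 110100 = 3
A col c satisfies (52 AND c) == c iff every set bit of c is also set in 52; each of the 3 set bits of 52 can independently be on or off in c.
count = 2^3 = 8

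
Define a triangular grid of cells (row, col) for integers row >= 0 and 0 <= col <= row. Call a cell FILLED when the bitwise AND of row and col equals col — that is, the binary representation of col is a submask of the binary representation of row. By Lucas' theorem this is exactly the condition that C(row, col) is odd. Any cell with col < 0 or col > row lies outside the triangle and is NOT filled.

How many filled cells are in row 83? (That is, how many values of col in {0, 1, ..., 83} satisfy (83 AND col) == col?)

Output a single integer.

Answer: 16

Derivation:
83 in binary = 1010011
popcount(83) = number of 1-bits in 1010011 = 4
A col c satisfies (83 AND c) == c iff every set bit of c is also set in 83; each of the 4 set bits of 83 can independently be on or off in c.
count = 2^4 = 16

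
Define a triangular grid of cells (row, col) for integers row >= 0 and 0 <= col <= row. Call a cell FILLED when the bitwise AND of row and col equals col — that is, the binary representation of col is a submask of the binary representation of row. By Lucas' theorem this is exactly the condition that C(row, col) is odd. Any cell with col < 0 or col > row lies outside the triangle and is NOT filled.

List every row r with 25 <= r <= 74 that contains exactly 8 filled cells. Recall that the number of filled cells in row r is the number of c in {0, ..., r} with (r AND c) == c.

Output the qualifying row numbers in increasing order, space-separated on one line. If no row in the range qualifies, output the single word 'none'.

Row r has 2^popcount(r) filled cells, so we need popcount(r) = log2(8) = 3.
Scan r = 25..74 and keep those with exactly 3 one-bits:
r=25=11001 popcount=3 -> KEEP
r=26=11010 popcount=3 -> KEEP
r=27=11011 popcount=4 -> skip
r=28=11100 popcount=3 -> KEEP
r=29=11101 popcount=4 -> skip
r=30=11110 popcount=4 -> skip
r=31=11111 popcount=5 -> skip
r=32=100000 popcount=1 -> skip
r=33=100001 popcount=2 -> skip
r=34=100010 popcount=2 -> skip
r=35=100011 popcount=3 -> KEEP
r=36=100100 popcount=2 -> skip
r=37=100101 popcount=3 -> KEEP
r=38=100110 popcount=3 -> KEEP
r=39=100111 popcount=4 -> skip
r=40=101000 popcount=2 -> skip
r=41=101001 popcount=3 -> KEEP
r=42=101010 popcount=3 -> KEEP
r=43=101011 popcount=4 -> skip
r=44=101100 popcount=3 -> KEEP
r=45=101101 popcount=4 -> skip
r=46=101110 popcount=4 -> skip
r=47=101111 popcount=5 -> skip
r=48=110000 popcount=2 -> skip
r=49=110001 popcount=3 -> KEEP
r=50=110010 popcount=3 -> KEEP
r=51=110011 popcount=4 -> skip
r=52=110100 popcount=3 -> KEEP
r=53=110101 popcount=4 -> skip
r=54=110110 popcount=4 -> skip
r=55=110111 popcount=5 -> skip
r=56=111000 popcount=3 -> KEEP
r=57=111001 popcount=4 -> skip
r=58=111010 popcount=4 -> skip
r=59=111011 popcount=5 -> skip
r=60=111100 popcount=4 -> skip
r=61=111101 popcount=5 -> skip
r=62=111110 popcount=5 -> skip
r=63=111111 popcount=6 -> skip
r=64=1000000 popcount=1 -> skip
r=65=1000001 popcount=2 -> skip
r=66=1000010 popcount=2 -> skip
r=67=1000011 popcount=3 -> KEEP
r=68=1000100 popcount=2 -> skip
r=69=1000101 popcount=3 -> KEEP
r=70=1000110 popcount=3 -> KEEP
r=71=1000111 popcount=4 -> skip
r=72=1001000 popcount=2 -> skip
r=73=1001001 popcount=3 -> KEEP
r=74=1001010 popcount=3 -> KEEP
Kept rows: 25 26 28 35 37 38 41 42 44 49 50 52 56 67 69 70 73 74

Answer: 25 26 28 35 37 38 41 42 44 49 50 52 56 67 69 70 73 74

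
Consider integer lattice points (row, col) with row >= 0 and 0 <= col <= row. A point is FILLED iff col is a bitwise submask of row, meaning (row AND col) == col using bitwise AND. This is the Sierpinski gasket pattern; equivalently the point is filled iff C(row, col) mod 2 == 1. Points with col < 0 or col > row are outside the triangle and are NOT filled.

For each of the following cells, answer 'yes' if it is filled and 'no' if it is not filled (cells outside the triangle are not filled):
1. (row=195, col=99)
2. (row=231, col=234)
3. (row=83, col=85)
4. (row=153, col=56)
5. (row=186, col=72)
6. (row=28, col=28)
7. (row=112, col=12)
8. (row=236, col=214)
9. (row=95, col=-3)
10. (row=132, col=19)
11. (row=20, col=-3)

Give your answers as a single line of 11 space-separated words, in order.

(195,99): row=0b11000011, col=0b1100011, row AND col = 0b1000011 = 67; 67 != 99 -> empty
(231,234): col outside [0, 231] -> not filled
(83,85): col outside [0, 83] -> not filled
(153,56): row=0b10011001, col=0b111000, row AND col = 0b11000 = 24; 24 != 56 -> empty
(186,72): row=0b10111010, col=0b1001000, row AND col = 0b1000 = 8; 8 != 72 -> empty
(28,28): row=0b11100, col=0b11100, row AND col = 0b11100 = 28; 28 == 28 -> filled
(112,12): row=0b1110000, col=0b1100, row AND col = 0b0 = 0; 0 != 12 -> empty
(236,214): row=0b11101100, col=0b11010110, row AND col = 0b11000100 = 196; 196 != 214 -> empty
(95,-3): col outside [0, 95] -> not filled
(132,19): row=0b10000100, col=0b10011, row AND col = 0b0 = 0; 0 != 19 -> empty
(20,-3): col outside [0, 20] -> not filled

Answer: no no no no no yes no no no no no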